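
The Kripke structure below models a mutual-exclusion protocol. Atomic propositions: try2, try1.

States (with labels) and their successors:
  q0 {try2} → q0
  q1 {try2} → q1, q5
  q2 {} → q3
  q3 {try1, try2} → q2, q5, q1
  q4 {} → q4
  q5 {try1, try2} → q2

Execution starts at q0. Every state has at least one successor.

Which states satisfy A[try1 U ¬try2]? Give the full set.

{q2, q4, q5}

States satisfying try1: {q3, q5}.
States satisfying ¬try2: {q2, q4}.
States satisfying A[try1 U ¬try2]: {q2, q4, q5}.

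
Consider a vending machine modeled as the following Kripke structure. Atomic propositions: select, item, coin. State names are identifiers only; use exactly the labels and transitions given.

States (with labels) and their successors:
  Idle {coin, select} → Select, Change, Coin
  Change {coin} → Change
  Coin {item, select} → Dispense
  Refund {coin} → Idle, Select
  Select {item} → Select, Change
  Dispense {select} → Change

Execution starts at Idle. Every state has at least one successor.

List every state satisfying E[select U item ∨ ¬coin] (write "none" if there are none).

{Idle, Coin, Select, Dispense}

States satisfying select: {Idle, Coin, Dispense}.
States satisfying item ∨ ¬coin: {Coin, Select, Dispense}.
States satisfying E[select U item ∨ ¬coin]: {Idle, Coin, Select, Dispense}.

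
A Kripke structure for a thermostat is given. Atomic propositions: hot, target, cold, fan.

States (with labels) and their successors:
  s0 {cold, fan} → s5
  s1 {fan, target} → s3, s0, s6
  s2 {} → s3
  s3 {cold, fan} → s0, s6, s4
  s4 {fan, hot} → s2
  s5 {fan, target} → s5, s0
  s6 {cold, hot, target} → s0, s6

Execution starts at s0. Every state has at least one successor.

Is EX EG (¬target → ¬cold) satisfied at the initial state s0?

Yes

States satisfying EG (¬target → ¬cold): {s1, s5, s6}.
States satisfying EX EG (¬target → ¬cold): {s0, s1, s3, s5, s6}.
s0 ∈ Sat(EX EG (¬target → ¬cold)).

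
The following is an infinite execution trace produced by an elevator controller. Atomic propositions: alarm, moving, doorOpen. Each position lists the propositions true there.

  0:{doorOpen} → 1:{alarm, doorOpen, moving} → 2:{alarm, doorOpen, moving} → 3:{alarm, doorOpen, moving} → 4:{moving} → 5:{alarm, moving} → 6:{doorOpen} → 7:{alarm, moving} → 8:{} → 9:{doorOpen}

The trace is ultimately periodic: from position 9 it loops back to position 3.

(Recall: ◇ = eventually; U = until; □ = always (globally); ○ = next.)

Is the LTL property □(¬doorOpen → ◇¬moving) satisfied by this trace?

Satisfied

¬doorOpen → ◇¬moving holds at every position 0..9, and those are all positions ever visited, so □(¬doorOpen → ◇¬moving) holds.
Positions where ¬doorOpen holds: 4, 5, 7, 8.
Check ◇¬moving at each: 4→ok, 5→ok, 7→ok, 8→ok.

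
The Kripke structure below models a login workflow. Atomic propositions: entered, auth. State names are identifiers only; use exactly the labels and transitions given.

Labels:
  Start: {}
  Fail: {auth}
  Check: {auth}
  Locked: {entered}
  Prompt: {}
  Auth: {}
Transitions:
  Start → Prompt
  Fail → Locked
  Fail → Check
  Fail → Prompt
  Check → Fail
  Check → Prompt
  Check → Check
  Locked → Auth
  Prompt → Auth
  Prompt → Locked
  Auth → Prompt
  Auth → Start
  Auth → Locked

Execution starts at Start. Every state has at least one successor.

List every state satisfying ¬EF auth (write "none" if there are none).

States satisfying auth: {Fail, Check}.
States satisfying EF auth: {Fail, Check}.
States satisfying ¬EF auth: {Start, Locked, Prompt, Auth}.

{Start, Locked, Prompt, Auth}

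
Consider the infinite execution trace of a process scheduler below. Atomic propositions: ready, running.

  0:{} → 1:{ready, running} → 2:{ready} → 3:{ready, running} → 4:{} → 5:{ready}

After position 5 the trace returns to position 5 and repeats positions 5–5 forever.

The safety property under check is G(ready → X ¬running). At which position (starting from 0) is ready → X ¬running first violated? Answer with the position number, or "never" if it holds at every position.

Check ready → X ¬running at each position in order: 0 ✓, 1 ✓.
At position 2 the labels are {ready} and the next position 3 has {ready, running}, so ready → X ¬running is false there. This is the first violation.

2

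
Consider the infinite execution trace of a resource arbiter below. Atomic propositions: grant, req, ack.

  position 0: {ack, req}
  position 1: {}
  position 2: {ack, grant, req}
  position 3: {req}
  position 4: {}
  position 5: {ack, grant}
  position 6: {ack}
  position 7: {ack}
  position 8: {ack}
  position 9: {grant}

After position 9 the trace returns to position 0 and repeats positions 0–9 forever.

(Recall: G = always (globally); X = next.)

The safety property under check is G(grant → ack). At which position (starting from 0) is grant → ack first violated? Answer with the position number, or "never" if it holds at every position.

Check grant → ack at each position in order: 0 ✓, 1 ✓, 2 ✓, 3 ✓, 4 ✓, 5 ✓, 6 ✓, 7 ✓, 8 ✓.
At position 9 the labels are {grant}, so grant → ack is false there. This is the first violation.

9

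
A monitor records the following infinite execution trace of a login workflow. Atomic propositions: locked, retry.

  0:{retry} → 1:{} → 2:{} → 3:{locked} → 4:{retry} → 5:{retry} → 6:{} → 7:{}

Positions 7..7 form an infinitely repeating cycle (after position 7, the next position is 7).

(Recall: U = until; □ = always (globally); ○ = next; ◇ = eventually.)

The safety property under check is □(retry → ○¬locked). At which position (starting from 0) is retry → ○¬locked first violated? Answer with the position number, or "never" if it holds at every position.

retry → ○¬locked holds at every position 0..7, and those are all the positions the trace ever visits, so the invariant □(retry → ○¬locked) is never violated.

never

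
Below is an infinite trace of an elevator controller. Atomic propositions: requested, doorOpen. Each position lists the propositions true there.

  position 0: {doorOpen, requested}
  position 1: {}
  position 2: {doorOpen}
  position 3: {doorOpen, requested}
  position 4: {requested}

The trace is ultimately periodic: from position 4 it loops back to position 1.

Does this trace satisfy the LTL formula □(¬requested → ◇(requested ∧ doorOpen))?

Yes

¬requested → ◇(requested ∧ doorOpen) holds at every position 0..4, and those are all positions ever visited, so □(¬requested → ◇(requested ∧ doorOpen)) holds.
Positions where ¬requested holds: 1, 2.
Check ◇(requested ∧ doorOpen) at each: 1→ok, 2→ok.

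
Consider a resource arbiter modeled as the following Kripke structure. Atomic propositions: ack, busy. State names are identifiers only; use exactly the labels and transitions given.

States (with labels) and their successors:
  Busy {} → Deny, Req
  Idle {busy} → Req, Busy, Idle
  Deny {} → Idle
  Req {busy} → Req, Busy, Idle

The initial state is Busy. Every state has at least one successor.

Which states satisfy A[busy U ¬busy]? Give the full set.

{Busy, Deny}

States satisfying busy: {Idle, Req}.
States satisfying ¬busy: {Busy, Deny}.
States satisfying A[busy U ¬busy]: {Busy, Deny}.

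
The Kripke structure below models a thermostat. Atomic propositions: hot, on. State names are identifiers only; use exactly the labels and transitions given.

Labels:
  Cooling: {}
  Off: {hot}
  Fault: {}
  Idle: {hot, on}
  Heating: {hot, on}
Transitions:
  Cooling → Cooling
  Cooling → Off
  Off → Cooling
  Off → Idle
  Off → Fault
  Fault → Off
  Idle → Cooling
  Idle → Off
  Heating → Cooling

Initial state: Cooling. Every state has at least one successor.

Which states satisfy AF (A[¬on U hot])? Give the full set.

States satisfying A[¬on U hot]: {Off, Fault, Idle, Heating}.
States satisfying AF (A[¬on U hot]): {Off, Fault, Idle, Heating}.

{Off, Fault, Idle, Heating}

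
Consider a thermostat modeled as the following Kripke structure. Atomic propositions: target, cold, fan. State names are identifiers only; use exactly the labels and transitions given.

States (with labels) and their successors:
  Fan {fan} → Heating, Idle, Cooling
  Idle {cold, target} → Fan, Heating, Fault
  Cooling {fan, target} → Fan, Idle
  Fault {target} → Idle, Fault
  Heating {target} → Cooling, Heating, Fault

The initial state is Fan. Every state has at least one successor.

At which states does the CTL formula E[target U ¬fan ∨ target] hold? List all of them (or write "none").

States satisfying target: {Idle, Cooling, Fault, Heating}.
States satisfying ¬fan ∨ target: {Idle, Cooling, Fault, Heating}.
States satisfying E[target U ¬fan ∨ target]: {Idle, Cooling, Fault, Heating}.

{Idle, Cooling, Fault, Heating}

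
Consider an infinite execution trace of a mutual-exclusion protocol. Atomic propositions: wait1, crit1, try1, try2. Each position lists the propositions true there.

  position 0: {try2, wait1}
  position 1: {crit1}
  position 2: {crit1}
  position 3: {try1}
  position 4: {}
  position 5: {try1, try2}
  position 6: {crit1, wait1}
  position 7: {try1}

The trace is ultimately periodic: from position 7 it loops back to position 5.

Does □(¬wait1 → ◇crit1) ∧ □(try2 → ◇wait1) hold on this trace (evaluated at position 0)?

Yes

¬wait1 → ◇crit1 holds at every position 0..7, and those are all positions ever visited, so □(¬wait1 → ◇crit1) holds.
Positions where ¬wait1 holds: 1, 2, 3, 4, 5, 7.
Check ◇crit1 at each: 1→ok, 2→ok, 3→ok, 4→ok, 5→ok, 7→ok.
try2 → ◇wait1 holds at every position 0..7, and those are all positions ever visited, so □(try2 → ◇wait1) holds.
Positions where try2 holds: 0, 5.
Check ◇wait1 at each: 0→ok, 5→ok.
At position 0: □(¬wait1 → ◇crit1) is true; □(try2 → ◇wait1) is true; so □(¬wait1 → ◇crit1) ∧ □(try2 → ◇wait1) is true.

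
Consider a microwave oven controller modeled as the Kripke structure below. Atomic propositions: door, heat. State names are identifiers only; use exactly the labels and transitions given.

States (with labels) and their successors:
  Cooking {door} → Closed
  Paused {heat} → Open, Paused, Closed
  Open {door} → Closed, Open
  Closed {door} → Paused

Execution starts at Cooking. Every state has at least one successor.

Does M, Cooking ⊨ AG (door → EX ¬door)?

States satisfying door → EX ¬door: {Paused, Closed}.
States satisfying AG (door → EX ¬door): ∅.
Cooking is reachable from Cooking and violates door → EX ¬door, so AG fails at Cooking.
Cooking ∉ Sat(AG (door → EX ¬door)).

No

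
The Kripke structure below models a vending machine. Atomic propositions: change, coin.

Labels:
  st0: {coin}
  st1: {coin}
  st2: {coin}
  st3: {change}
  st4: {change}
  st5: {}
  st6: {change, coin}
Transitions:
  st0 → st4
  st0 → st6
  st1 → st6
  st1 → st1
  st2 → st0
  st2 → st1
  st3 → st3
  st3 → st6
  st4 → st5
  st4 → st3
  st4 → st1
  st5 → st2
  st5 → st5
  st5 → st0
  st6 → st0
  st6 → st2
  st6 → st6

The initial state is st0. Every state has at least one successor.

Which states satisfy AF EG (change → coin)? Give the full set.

States satisfying EG (change → coin): {st0, st1, st2, st5, st6}.
States satisfying AF EG (change → coin): {st0, st1, st2, st5, st6}.

{st0, st1, st2, st5, st6}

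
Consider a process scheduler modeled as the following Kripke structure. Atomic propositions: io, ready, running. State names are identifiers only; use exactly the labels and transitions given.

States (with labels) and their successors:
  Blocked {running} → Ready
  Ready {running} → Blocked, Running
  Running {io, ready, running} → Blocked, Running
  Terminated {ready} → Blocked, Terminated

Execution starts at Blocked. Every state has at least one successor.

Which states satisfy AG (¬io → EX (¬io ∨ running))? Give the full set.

{Blocked, Ready, Running, Terminated}

States satisfying ¬io → EX (¬io ∨ running): {Blocked, Ready, Running, Terminated}.
States satisfying AG (¬io → EX (¬io ∨ running)): {Blocked, Ready, Running, Terminated}.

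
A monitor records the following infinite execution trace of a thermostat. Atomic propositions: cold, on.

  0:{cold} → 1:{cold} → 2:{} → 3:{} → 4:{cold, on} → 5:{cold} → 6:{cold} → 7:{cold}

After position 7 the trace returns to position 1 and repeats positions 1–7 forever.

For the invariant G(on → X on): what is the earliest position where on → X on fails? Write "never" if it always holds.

Check on → X on at each position in order: 0 ✓, 1 ✓, 2 ✓, 3 ✓.
At position 4 the labels are {cold, on} and the next position 5 has {cold}, so on → X on is false there. This is the first violation.

4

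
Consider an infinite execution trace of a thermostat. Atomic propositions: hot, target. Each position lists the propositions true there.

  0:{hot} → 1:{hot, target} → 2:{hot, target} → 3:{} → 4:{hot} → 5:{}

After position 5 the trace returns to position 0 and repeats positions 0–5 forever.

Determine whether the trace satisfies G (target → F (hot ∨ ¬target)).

target → F (hot ∨ ¬target) holds at every position 0..5, and those are all positions ever visited, so G (target → F (hot ∨ ¬target)) holds.
Positions where target holds: 1, 2.
Check F (hot ∨ ¬target) at each: 1→ok, 2→ok.

Satisfied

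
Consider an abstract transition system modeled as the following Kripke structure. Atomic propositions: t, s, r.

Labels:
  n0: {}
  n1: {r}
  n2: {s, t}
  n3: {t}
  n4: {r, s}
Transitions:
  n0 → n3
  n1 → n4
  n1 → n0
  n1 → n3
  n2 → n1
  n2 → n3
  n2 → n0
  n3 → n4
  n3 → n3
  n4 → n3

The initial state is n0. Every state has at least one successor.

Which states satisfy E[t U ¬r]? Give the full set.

{n0, n2, n3}

States satisfying t: {n2, n3}.
States satisfying ¬r: {n0, n2, n3}.
States satisfying E[t U ¬r]: {n0, n2, n3}.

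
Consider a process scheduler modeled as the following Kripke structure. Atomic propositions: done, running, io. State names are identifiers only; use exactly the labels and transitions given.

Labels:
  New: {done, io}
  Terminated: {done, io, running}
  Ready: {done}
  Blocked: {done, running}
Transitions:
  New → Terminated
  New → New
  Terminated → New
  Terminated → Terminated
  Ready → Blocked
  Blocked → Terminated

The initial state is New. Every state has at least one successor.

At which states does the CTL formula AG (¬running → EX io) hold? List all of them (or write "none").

States satisfying ¬running → EX io: {New, Terminated, Blocked}.
States satisfying AG (¬running → EX io): {New, Terminated, Blocked}.

{New, Terminated, Blocked}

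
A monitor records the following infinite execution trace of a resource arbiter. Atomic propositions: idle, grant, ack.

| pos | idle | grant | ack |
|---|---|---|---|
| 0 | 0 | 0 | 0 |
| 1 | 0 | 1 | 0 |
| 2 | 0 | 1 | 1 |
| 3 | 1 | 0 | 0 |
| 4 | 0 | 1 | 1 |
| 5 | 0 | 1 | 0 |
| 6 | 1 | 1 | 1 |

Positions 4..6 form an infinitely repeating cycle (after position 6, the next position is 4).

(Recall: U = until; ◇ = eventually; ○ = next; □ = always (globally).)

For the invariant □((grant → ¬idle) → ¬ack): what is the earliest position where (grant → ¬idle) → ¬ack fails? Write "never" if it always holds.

Check (grant → ¬idle) → ¬ack at each position in order: 0 ✓, 1 ✓.
At position 2 the labels are {ack, grant}, so (grant → ¬idle) → ¬ack is false there. This is the first violation.

2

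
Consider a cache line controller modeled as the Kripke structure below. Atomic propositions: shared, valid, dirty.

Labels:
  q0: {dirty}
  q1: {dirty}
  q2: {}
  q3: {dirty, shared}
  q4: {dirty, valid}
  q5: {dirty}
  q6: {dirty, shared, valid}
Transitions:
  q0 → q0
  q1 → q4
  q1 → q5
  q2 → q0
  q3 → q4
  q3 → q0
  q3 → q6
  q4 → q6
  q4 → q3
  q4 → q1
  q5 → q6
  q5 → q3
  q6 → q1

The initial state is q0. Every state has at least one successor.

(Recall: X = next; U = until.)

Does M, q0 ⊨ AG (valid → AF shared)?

Satisfied

States satisfying valid → AF shared: {q0, q1, q2, q3, q5, q6}.
States satisfying AG (valid → AF shared): {q0, q2}.
Every state reachable from q0 satisfies valid → AF shared.
q0 ∈ Sat(AG (valid → AF shared)).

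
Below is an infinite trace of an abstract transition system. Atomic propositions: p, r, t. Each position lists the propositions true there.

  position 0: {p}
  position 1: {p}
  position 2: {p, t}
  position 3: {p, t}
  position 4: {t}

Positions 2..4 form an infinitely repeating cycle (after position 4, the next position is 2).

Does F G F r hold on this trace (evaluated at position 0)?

Does not hold

G F r is false at every position 0..4, so it never becomes true and F G F r fails.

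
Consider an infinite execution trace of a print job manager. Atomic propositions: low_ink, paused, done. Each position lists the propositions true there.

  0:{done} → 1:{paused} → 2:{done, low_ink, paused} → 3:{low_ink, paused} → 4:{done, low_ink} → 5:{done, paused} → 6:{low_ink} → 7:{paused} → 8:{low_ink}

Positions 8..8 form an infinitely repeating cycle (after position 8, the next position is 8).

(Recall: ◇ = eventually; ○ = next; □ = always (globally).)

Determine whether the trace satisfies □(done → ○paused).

done → ○paused must hold at every position from 0 onward. It fails at position 5, so □(done → ○paused) is false.
Positions where done holds: 0, 2, 4, 5.
Check ○paused at each: 0→ok, 2→ok, 4→ok, 5→fails.

Does not hold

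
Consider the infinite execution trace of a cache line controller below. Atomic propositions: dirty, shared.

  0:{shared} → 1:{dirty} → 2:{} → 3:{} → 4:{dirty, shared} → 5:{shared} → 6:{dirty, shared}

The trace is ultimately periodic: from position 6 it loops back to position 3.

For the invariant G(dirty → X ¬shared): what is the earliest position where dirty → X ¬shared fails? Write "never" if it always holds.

Check dirty → X ¬shared at each position in order: 0 ✓, 1 ✓, 2 ✓, 3 ✓.
At position 4 the labels are {dirty, shared} and the next position 5 has {shared}, so dirty → X ¬shared is false there. This is the first violation.

4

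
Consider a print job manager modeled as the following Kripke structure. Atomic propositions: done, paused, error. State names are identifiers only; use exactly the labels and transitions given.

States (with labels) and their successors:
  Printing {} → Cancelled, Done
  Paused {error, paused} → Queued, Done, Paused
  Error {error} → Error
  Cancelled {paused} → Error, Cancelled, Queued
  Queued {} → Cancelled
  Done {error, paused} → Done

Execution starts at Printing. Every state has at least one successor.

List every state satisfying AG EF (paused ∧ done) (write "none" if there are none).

none

States satisfying EF (paused ∧ done): ∅.
States satisfying AG EF (paused ∧ done): ∅.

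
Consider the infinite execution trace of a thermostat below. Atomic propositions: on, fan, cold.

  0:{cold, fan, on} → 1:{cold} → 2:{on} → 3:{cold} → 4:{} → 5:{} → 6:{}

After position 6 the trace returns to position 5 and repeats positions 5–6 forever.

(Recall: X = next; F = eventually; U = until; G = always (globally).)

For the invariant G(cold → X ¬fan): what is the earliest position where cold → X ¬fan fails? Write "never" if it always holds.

cold → X ¬fan holds at every position 0..6, and those are all the positions the trace ever visits, so the invariant G(cold → X ¬fan) is never violated.

never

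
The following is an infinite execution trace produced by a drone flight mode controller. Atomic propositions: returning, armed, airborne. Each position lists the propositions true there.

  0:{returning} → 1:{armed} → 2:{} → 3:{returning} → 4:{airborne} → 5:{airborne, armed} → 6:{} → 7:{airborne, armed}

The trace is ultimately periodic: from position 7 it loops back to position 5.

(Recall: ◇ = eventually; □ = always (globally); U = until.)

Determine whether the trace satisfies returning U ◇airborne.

Holds

Walking from position 0: ◇airborne first holds at position 0, and returning holds at every earlier position along the way, so returning U ◇airborne holds.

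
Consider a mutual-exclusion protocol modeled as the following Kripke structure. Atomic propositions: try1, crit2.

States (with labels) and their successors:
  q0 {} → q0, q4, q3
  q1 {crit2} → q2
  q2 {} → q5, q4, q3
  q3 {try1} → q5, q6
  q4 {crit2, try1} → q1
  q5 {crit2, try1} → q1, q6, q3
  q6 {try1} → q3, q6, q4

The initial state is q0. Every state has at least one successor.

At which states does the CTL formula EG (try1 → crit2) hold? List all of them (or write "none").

States satisfying try1 → crit2: {q0, q1, q2, q4, q5}.
States satisfying EG (try1 → crit2): {q0, q1, q2, q4, q5}.

{q0, q1, q2, q4, q5}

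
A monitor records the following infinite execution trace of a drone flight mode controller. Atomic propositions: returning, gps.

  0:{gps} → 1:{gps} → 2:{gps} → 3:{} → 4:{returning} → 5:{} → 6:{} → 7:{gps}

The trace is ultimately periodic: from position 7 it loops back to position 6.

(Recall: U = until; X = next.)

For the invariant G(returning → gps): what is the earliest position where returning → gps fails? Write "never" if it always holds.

Check returning → gps at each position in order: 0 ✓, 1 ✓, 2 ✓, 3 ✓.
At position 4 the labels are {returning}, so returning → gps is false there. This is the first violation.

4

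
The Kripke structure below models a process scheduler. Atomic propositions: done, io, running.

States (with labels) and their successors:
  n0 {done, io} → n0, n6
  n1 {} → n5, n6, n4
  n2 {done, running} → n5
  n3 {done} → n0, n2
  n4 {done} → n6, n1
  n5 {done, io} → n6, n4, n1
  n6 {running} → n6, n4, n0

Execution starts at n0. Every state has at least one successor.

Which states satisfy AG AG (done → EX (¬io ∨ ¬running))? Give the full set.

States satisfying AG (done → EX (¬io ∨ ¬running)): {n0, n1, n2, n3, n4, n5, n6}.
States satisfying AG AG (done → EX (¬io ∨ ¬running)): {n0, n1, n2, n3, n4, n5, n6}.

{n0, n1, n2, n3, n4, n5, n6}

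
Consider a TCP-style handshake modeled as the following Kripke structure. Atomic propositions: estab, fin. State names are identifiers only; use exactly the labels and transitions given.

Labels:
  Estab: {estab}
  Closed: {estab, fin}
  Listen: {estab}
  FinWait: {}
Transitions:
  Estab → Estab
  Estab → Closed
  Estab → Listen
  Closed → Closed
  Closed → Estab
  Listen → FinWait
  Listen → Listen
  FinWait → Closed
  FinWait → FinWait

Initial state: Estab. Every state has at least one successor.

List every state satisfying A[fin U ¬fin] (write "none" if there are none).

{Estab, Listen, FinWait}

States satisfying fin: {Closed}.
States satisfying ¬fin: {Estab, Listen, FinWait}.
States satisfying A[fin U ¬fin]: {Estab, Listen, FinWait}.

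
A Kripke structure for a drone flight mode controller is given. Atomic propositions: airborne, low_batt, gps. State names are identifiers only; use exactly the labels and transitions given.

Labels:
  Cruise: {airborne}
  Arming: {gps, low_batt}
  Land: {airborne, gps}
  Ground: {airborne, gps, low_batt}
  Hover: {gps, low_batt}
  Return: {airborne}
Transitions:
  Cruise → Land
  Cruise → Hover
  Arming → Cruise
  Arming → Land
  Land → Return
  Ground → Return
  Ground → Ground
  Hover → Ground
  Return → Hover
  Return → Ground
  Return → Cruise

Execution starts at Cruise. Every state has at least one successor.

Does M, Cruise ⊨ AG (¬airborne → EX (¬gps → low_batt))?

Satisfied

States satisfying ¬airborne → EX (¬gps → low_batt): {Cruise, Arming, Land, Ground, Hover, Return}.
States satisfying AG (¬airborne → EX (¬gps → low_batt)): {Cruise, Arming, Land, Ground, Hover, Return}.
Every state reachable from Cruise satisfies ¬airborne → EX (¬gps → low_batt).
Cruise ∈ Sat(AG (¬airborne → EX (¬gps → low_batt))).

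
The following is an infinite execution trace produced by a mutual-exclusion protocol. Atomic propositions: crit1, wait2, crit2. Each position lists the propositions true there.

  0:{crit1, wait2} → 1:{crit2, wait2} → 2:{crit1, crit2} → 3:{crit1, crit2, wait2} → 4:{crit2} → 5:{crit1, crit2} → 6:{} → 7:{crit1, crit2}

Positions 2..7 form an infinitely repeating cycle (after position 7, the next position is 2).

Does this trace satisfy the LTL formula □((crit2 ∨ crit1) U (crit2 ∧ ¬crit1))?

No

(crit2 ∨ crit1) U (crit2 ∧ ¬crit1) must hold at every position from 0 onward. It fails at position 5, so □((crit2 ∨ crit1) U (crit2 ∧ ¬crit1)) is false.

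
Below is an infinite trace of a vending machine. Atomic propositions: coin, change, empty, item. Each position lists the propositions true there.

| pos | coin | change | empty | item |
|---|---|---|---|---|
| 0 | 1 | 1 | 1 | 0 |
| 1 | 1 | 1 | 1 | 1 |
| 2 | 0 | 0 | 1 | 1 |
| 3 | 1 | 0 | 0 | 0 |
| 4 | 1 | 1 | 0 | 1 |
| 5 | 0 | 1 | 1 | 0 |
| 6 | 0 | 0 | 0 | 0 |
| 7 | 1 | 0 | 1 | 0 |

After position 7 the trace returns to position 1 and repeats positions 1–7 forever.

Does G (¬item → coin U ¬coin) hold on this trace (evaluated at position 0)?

¬item → coin U ¬coin holds at every position 0..7, and those are all positions ever visited, so G (¬item → coin U ¬coin) holds.
Positions where ¬item holds: 0, 3, 5, 6, 7.
Check coin U ¬coin at each: 0→ok, 3→ok, 5→ok, 6→ok, 7→ok.

Holds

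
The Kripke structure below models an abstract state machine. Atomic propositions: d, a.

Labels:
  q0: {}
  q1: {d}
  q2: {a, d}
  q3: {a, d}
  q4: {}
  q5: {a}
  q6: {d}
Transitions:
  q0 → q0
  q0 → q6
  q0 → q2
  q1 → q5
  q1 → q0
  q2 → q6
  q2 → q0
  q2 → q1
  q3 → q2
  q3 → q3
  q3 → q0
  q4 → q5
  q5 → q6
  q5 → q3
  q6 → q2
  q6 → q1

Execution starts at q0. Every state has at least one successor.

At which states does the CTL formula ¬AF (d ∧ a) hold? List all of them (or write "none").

States satisfying d ∧ a: {q2, q3}.
States satisfying AF (d ∧ a): {q2, q3}.
States satisfying ¬AF (d ∧ a): {q0, q1, q4, q5, q6}.

{q0, q1, q4, q5, q6}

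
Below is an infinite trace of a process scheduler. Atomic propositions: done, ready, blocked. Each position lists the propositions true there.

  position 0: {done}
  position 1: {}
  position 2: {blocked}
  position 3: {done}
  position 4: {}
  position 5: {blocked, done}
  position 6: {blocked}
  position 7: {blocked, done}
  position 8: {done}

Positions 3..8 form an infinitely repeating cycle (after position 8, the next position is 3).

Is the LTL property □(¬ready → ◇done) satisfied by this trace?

¬ready → ◇done holds at every position 0..8, and those are all positions ever visited, so □(¬ready → ◇done) holds.
Positions where ¬ready holds: 0, 1, 2, 3, 4, 5, 6, 7, 8.
Check ◇done at each: 0→ok, 1→ok, 2→ok, 3→ok, 4→ok, 5→ok, 6→ok, 7→ok, 8→ok.

Holds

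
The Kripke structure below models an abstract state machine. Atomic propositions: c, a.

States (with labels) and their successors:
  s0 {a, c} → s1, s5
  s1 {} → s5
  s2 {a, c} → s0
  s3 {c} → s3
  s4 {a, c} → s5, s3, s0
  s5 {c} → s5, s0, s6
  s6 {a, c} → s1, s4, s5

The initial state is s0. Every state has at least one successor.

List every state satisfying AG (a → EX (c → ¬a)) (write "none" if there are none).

{s0, s1, s3, s4, s5, s6}

States satisfying a → EX (c → ¬a): {s0, s1, s3, s4, s5, s6}.
States satisfying AG (a → EX (c → ¬a)): {s0, s1, s3, s4, s5, s6}.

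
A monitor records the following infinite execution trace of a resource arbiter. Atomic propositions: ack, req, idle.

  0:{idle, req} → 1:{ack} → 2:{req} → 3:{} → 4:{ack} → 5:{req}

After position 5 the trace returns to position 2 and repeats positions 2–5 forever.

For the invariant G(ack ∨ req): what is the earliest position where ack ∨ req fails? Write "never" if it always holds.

3

Check ack ∨ req at each position in order: 0 ✓, 1 ✓, 2 ✓.
At position 3 the labels are {}, so ack ∨ req is false there. This is the first violation.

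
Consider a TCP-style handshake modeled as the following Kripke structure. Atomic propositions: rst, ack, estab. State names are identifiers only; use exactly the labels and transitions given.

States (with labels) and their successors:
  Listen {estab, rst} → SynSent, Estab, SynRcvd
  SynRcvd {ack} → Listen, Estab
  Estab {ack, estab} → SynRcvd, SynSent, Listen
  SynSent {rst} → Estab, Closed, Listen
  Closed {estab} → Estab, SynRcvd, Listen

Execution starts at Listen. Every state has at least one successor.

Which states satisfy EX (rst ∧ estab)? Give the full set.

{SynRcvd, Estab, SynSent, Closed}

States satisfying rst ∧ estab: {Listen}.
States satisfying EX (rst ∧ estab): {SynRcvd, Estab, SynSent, Closed}.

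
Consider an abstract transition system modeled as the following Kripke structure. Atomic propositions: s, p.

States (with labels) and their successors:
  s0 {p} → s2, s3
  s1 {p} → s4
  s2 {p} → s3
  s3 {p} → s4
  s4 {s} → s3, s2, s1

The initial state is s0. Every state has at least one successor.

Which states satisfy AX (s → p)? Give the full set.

{s0, s2, s4}

States satisfying s → p: {s0, s1, s2, s3}.
States satisfying AX (s → p): {s0, s2, s4}.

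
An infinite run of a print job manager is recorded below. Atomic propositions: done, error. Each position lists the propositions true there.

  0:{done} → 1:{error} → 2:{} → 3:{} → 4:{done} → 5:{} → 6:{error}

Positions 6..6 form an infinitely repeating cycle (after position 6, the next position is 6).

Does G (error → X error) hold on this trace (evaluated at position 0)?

error → X error must hold at every position from 0 onward. It fails at position 1, so G (error → X error) is false.
Positions where error holds: 1, 6.
Check X error at each: 1→fails, 6→ok.

Does not hold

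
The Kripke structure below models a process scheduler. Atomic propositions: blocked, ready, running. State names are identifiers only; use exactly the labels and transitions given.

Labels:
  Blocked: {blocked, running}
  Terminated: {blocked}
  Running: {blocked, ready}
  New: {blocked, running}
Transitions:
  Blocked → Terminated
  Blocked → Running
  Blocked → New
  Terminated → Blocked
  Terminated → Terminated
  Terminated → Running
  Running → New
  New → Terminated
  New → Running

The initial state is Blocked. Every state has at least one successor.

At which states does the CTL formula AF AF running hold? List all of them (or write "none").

States satisfying AF running: {Blocked, Running, New}.
States satisfying AF AF running: {Blocked, Running, New}.

{Blocked, Running, New}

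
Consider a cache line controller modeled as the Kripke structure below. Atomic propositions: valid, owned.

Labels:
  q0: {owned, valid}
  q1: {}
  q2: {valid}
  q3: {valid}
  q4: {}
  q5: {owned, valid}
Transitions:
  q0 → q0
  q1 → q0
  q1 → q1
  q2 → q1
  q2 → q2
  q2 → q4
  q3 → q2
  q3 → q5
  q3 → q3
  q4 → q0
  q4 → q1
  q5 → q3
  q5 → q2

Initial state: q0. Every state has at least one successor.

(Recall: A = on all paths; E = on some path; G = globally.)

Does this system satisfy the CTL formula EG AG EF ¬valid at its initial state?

No

States satisfying AG EF ¬valid: ∅.
States satisfying EG AG EF ¬valid: ∅.
No suitable path/successor from q0 witnesses the formula.
q0 ∉ Sat(EG AG EF ¬valid).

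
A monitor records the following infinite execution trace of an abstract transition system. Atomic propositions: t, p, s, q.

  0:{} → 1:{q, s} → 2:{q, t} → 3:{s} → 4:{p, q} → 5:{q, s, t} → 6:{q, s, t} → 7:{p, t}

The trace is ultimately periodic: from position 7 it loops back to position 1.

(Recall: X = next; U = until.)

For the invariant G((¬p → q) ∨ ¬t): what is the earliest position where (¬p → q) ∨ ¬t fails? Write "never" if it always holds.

(¬p → q) ∨ ¬t holds at every position 0..7, and those are all the positions the trace ever visits, so the invariant G((¬p → q) ∨ ¬t) is never violated.

never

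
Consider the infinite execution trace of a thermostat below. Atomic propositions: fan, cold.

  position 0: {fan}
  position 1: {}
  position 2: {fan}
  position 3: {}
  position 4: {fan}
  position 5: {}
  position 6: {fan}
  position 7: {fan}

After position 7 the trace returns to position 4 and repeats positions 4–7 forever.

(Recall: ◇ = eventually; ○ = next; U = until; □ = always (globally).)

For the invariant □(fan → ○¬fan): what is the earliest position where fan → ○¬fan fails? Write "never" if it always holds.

6

Check fan → ○¬fan at each position in order: 0 ✓, 1 ✓, 2 ✓, 3 ✓, 4 ✓, 5 ✓.
At position 6 the labels are {fan} and the next position 7 has {fan}, so fan → ○¬fan is false there. This is the first violation.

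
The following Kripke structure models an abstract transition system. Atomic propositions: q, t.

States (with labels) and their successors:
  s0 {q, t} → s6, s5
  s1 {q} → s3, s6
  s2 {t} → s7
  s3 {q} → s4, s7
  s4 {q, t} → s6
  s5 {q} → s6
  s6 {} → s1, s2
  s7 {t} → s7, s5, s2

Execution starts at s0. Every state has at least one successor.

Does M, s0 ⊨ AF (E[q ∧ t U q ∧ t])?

States satisfying E[q ∧ t U q ∧ t]: {s0, s4}.
States satisfying AF (E[q ∧ t U q ∧ t]): {s0, s4}.
s0 ∈ Sat(AF (E[q ∧ t U q ∧ t])).

Holds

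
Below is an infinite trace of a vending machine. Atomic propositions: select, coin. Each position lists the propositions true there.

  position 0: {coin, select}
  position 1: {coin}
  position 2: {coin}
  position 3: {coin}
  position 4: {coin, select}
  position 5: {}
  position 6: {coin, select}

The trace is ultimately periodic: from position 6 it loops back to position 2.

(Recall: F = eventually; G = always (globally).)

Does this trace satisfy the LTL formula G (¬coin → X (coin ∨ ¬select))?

Holds

¬coin → X (coin ∨ ¬select) holds at every position 0..6, and those are all positions ever visited, so G (¬coin → X (coin ∨ ¬select)) holds.
Positions where ¬coin holds: 5.
Check X (coin ∨ ¬select) at each: 5→ok.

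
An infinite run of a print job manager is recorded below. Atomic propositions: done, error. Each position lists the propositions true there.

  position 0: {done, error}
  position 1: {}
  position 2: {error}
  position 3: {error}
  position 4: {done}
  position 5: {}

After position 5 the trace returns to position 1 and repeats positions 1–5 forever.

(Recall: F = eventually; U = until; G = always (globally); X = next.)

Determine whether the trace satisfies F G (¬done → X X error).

No

G (¬done → X X error) is false at every position 0..5, so it never becomes true and F G (¬done → X X error) fails.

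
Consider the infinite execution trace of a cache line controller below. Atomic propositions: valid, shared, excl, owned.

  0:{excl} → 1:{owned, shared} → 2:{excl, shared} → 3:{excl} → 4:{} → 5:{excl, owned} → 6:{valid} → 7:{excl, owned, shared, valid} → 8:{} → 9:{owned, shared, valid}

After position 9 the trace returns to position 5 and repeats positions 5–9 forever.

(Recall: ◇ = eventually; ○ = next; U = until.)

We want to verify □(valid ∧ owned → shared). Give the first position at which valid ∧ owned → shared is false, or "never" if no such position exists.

never

valid ∧ owned → shared holds at every position 0..9, and those are all the positions the trace ever visits, so the invariant □(valid ∧ owned → shared) is never violated.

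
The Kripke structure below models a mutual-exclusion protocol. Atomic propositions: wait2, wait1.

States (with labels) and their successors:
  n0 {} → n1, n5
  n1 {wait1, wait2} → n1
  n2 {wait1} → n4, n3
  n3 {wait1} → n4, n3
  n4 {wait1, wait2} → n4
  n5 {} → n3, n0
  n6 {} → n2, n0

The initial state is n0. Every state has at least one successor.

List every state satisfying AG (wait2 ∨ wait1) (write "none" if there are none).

{n1, n2, n3, n4}

States satisfying wait2 ∨ wait1: {n1, n2, n3, n4}.
States satisfying AG (wait2 ∨ wait1): {n1, n2, n3, n4}.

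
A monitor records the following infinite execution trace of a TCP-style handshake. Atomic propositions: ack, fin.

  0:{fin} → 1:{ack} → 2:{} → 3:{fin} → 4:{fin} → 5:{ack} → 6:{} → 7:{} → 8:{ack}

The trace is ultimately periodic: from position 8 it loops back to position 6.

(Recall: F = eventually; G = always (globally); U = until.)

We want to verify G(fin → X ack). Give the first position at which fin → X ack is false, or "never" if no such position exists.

3

Check fin → X ack at each position in order: 0 ✓, 1 ✓, 2 ✓.
At position 3 the labels are {fin} and the next position 4 has {fin}, so fin → X ack is false there. This is the first violation.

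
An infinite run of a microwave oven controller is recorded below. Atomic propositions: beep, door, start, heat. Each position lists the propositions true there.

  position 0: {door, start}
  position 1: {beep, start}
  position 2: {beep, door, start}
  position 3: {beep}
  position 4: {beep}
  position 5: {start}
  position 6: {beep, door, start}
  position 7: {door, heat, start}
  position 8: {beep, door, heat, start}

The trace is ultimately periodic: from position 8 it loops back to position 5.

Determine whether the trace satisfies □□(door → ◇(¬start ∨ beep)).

Satisfied

□(door → ◇(¬start ∨ beep)) holds at every position 0..8, and those are all positions ever visited, so □□(door → ◇(¬start ∨ beep)) holds.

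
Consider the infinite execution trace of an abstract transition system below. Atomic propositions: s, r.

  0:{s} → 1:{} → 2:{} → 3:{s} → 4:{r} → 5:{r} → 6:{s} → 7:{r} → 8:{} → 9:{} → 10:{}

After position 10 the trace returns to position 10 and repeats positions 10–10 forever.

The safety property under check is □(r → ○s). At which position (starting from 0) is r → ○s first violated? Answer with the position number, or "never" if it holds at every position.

4

Check r → ○s at each position in order: 0 ✓, 1 ✓, 2 ✓, 3 ✓.
At position 4 the labels are {r} and the next position 5 has {r}, so r → ○s is false there. This is the first violation.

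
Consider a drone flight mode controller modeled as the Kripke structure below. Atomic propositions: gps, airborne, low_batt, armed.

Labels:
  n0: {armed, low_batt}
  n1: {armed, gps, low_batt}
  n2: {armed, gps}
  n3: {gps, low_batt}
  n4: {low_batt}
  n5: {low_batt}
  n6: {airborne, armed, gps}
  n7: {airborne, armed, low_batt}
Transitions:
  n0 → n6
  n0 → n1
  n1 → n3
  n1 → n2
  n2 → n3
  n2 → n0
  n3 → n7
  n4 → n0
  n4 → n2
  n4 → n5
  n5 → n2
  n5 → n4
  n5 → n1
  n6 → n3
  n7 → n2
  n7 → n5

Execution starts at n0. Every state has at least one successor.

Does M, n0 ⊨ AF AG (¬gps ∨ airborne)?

Does not hold

States satisfying AG (¬gps ∨ airborne): ∅.
States satisfying AF AG (¬gps ∨ airborne): ∅.
There is a path from n0 along which AG (¬gps ∨ airborne) never holds.
n0 ∉ Sat(AF AG (¬gps ∨ airborne)).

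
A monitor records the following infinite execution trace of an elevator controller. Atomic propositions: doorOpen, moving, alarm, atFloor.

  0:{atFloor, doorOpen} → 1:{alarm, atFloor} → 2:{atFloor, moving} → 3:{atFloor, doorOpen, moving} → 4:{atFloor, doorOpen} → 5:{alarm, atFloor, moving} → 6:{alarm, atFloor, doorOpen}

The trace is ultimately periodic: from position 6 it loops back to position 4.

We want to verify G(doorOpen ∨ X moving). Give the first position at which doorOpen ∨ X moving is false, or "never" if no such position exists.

Check doorOpen ∨ X moving at each position in order: 0 ✓, 1 ✓, 2 ✓, 3 ✓, 4 ✓.
At position 5 the labels are {alarm, atFloor, moving} and the next position 6 has {alarm, atFloor, doorOpen}, so doorOpen ∨ X moving is false there. This is the first violation.

5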